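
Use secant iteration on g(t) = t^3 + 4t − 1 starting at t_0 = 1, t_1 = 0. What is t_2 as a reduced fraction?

1/5

g(1) = 4, g(0) = −1. t_2 = 0 − (−1)·(0 − 1)/((−1) − 4) = 1/5.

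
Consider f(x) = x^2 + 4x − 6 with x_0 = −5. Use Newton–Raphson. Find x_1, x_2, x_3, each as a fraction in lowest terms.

f'(x) = 2x + 4.
f(−5) = −1, f'(−5) = −6, so x_1 = (−5) − (−1)/(−6) = −31/6.
f(−31/6) = 1/36, f'(−31/6) = −19/3, so x_2 = (−31/6) − (1/36)/(−19/3) = −1177/228.
f(−1177/228) = 1/51984, f'(−1177/228) = −721/114, so x_3 = (−1177/228) − (1/51984)/(−721/114) = −1697233/328776.

x_1 = −31/6, x_2 = −1177/228, x_3 = −1697233/328776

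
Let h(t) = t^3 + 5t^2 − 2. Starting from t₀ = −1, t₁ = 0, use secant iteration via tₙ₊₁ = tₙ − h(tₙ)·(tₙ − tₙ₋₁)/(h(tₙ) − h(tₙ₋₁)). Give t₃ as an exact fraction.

h(−1) = 2, h(0) = −2. t₂ = 0 − (−2)·(0 − (−1))/((−2) − 2) = −1/2.
h(0) = −2, h(−1/2) = −7/8. t₃ = (−1/2) − (−7/8)·((−1/2) − 0)/((−7/8) − (−2)) = −8/9.

−8/9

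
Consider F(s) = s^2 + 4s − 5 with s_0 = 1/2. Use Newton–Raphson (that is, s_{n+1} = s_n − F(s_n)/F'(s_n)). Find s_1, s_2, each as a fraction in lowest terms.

F'(s) = 2s + 4.
F(1/2) = −11/4, F'(1/2) = 5, so s_1 = (1/2) − (−11/4)/5 = 21/20.
F(21/20) = 121/400, F'(21/20) = 61/10, so s_2 = (21/20) − (121/400)/(61/10) = 2441/2440.

s_1 = 21/20, s_2 = 2441/2440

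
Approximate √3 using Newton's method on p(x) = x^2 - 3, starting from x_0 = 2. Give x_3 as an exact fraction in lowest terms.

p'(x) = 2x.
p(2) = 1, p'(2) = 4, so x_1 = 2 - 1/4 = 7/4.
p(7/4) = 1/16, p'(7/4) = 7/2, so x_2 = (7/4) - (1/16)/(7/2) = 97/56.
p(97/56) = 1/3136, p'(97/56) = 97/28, so x_3 = (97/56) - (1/3136)/(97/28) = 18817/10864.

18817/10864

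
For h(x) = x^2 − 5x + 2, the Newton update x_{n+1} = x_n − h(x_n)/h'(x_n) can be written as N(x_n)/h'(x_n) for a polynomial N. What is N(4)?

h'(x) = 2x − 5.
N(x) = x·h'(x) − h(x) = x·(2x − 5) − (x^2 − 5x + 2) = x^2 − 2.
N(4) = 14.

14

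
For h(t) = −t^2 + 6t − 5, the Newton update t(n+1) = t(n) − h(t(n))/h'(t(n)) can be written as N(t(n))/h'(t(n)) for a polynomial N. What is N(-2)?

h'(t) = −2t + 6.
N(t) = t·h'(t) − h(t) = t·(−2t + 6) − (−t^2 + 6t − 5) = −t^2 + 5.
N(-2) = 1.

1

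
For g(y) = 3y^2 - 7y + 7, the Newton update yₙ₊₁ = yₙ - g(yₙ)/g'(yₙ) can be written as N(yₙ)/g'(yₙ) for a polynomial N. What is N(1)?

g'(y) = 6y - 7.
N(y) = y·g'(y) - g(y) = y·(6y - 7) - (3y^2 - 7y + 7) = 3y^2 - 7.
N(1) = -4.

-4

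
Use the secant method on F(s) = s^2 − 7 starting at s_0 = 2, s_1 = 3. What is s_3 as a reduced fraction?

F(2) = −3, F(3) = 2. s_2 = 3 − 2·(3 − 2)/(2 − (−3)) = 13/5.
F(3) = 2, F(13/5) = −6/25. s_3 = (13/5) − (−6/25)·((13/5) − 3)/((−6/25) − 2) = 37/14.

37/14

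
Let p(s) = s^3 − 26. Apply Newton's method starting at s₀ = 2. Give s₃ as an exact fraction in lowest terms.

p'(s) = 3s^2.
p(2) = −18, p'(2) = 12, so s₁ = 2 − (−18)/12 = 7/2.
p(7/2) = 135/8, p'(7/2) = 147/4, so s₂ = (7/2) − (135/8)/(147/4) = 149/49.
p(149/49) = 249075/117649, p'(149/49) = 66603/2401, so s₃ = (149/49) − (249075/117649)/(66603/2401) = 3224924/1087849.

3224924/1087849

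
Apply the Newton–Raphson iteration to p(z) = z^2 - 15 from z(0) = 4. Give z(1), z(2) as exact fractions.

z(1) = 31/8, z(2) = 1921/496

p'(z) = 2z.
p(4) = 1, p'(4) = 8, so z(1) = 4 - 1/8 = 31/8.
p(31/8) = 1/64, p'(31/8) = 31/4, so z(2) = (31/8) - (1/64)/(31/4) = 1921/496.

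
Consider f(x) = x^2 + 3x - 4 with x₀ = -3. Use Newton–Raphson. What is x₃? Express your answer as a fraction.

f'(x) = 2x + 3.
f(-3) = -4, f'(-3) = -3, so x₁ = (-3) - (-4)/(-3) = -13/3.
f(-13/3) = 16/9, f'(-13/3) = -17/3, so x₂ = (-13/3) - (16/9)/(-17/3) = -205/51.
f(-205/51) = 256/2601, f'(-205/51) = -257/51, so x₃ = (-205/51) - (256/2601)/(-257/51) = -52429/13107.

-52429/13107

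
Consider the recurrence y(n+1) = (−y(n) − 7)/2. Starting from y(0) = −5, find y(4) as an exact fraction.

−5/2

y(1) = (−(−5) − 7)/2 = −1.
y(2) = (−(−1) − 7)/2 = −3.
y(3) = (−(−3) − 7)/2 = −2.
y(4) = (−(−2) − 7)/2 = −5/2.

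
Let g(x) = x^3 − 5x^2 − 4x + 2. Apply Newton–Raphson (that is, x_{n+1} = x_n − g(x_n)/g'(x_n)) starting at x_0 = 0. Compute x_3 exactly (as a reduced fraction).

g'(x) = 3x^2 − 10x − 4.
g(0) = 2, g'(0) = −4, so x_1 = 0 − 2/(−4) = 1/2.
g(1/2) = −9/8, g'(1/2) = −33/4, so x_2 = (1/2) − (−9/8)/(−33/4) = 4/11.
g(4/11) = −90/1331, g'(4/11) = −876/121, so x_3 = (4/11) − (−90/1331)/(−876/121) = 569/1606.

569/1606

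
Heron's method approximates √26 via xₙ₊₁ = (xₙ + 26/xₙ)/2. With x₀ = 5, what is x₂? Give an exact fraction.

5201/1020

x₁ = (5 + 26/5)/2 = 51/10.
x₂ = (51/10 + 26/(51/10))/2 = 5201/1020.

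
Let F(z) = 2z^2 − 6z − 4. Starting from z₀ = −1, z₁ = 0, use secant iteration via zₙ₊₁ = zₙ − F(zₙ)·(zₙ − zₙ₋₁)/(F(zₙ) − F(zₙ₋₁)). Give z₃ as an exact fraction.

F(−1) = 4, F(0) = −4. z₂ = 0 − (−4)·(0 − (−1))/((−4) − 4) = −1/2.
F(0) = −4, F(−1/2) = −1/2. z₃ = (−1/2) − (−1/2)·((−1/2) − 0)/((−1/2) − (−4)) = −4/7.

−4/7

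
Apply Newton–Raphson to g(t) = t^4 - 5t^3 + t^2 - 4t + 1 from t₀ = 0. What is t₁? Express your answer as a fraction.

g'(t) = 4t^3 - 15t^2 + 2t - 4.
g(0) = 1, g'(0) = -4, so t₁ = 0 - 1/(-4) = 1/4.

1/4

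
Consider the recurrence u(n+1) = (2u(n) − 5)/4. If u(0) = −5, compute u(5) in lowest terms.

−165/64

u(1) = (2·(−5) − 5)/4 = −15/4.
u(2) = (2·(−15/4) − 5)/4 = −25/8.
u(3) = (2·(−25/8) − 5)/4 = −45/16.
u(4) = (2·(−45/16) − 5)/4 = −85/32.
u(5) = (2·(−85/32) − 5)/4 = −165/64.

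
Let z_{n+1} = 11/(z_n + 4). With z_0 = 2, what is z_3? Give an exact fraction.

z_1 = 11/(2 + 4) = 11/6.
z_2 = 11/(11/6 + 4) = 66/35.
z_3 = 11/(66/35 + 4) = 385/206.

385/206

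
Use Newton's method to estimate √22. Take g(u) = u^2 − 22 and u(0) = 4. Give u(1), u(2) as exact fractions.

u(1) = 19/4, u(2) = 713/152

g'(u) = 2u.
g(4) = −6, g'(4) = 8, so u(1) = 4 − (−6)/8 = 19/4.
g(19/4) = 9/16, g'(19/4) = 19/2, so u(2) = (19/4) − (9/16)/(19/2) = 713/152.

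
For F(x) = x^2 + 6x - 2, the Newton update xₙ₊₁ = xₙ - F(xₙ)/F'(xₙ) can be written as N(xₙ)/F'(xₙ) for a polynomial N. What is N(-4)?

18

F'(x) = 2x + 6.
N(x) = x·F'(x) - F(x) = x·(2x + 6) - (x^2 + 6x - 2) = x^2 + 2.
N(-4) = 18.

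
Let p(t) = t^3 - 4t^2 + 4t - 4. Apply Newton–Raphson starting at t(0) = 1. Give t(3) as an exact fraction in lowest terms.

-103/3404

p'(t) = 3t^2 - 8t + 4.
p(1) = -3, p'(1) = -1, so t(1) = 1 - (-3)/(-1) = -2.
p(-2) = -36, p'(-2) = 32, so t(2) = (-2) - (-36)/32 = -7/8.
p(-7/8) = -5751/512, p'(-7/8) = 851/64, so t(3) = (-7/8) - (-5751/512)/(851/64) = -103/3404.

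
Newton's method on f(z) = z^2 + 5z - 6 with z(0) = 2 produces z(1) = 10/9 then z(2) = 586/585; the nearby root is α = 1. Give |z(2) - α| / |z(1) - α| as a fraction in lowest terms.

z(1) - α = 10/9 - 1 = 1/9, so |z(1) - α| = 1/9.
z(2) - α = 586/585 - 1 = 1/585, so |z(2) - α| = 1/585.
Ratio = (1/585) / (1/9) = 1/65.

1/65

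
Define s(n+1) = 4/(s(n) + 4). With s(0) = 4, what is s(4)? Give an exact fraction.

44/53

s(1) = 4/(4 + 4) = 1/2.
s(2) = 4/(1/2 + 4) = 8/9.
s(3) = 4/(8/9 + 4) = 9/11.
s(4) = 4/(9/11 + 4) = 44/53.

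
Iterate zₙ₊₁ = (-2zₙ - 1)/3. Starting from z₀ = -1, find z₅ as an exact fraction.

-23/243

z₁ = (-2·(-1) - 1)/3 = 1/3.
z₂ = (-2·(1/3) - 1)/3 = -5/9.
z₃ = (-2·(-5/9) - 1)/3 = 1/27.
z₄ = (-2·(1/27) - 1)/3 = -29/81.
z₅ = (-2·(-29/81) - 1)/3 = -23/243.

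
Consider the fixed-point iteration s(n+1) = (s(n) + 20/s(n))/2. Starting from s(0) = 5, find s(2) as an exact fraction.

s(1) = (5 + 20/5)/2 = 9/2.
s(2) = (9/2 + 20/(9/2))/2 = 161/36.

161/36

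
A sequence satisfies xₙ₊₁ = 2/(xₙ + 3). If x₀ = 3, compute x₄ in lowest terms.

9/16

x₁ = 2/(3 + 3) = 1/3.
x₂ = 2/(1/3 + 3) = 3/5.
x₃ = 2/(3/5 + 3) = 5/9.
x₄ = 2/(5/9 + 3) = 9/16.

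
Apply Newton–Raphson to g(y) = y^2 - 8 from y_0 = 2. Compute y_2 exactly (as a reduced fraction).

17/6

g'(y) = 2y.
g(2) = -4, g'(2) = 4, so y_1 = 2 - (-4)/4 = 3.
g(3) = 1, g'(3) = 6, so y_2 = 3 - 1/6 = 17/6.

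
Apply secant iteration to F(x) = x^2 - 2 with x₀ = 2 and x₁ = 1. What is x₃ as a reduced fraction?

10/7

F(2) = 2, F(1) = -1. x₂ = 1 - (-1)·(1 - 2)/((-1) - 2) = 4/3.
F(1) = -1, F(4/3) = -2/9. x₃ = (4/3) - (-2/9)·((4/3) - 1)/((-2/9) - (-1)) = 10/7.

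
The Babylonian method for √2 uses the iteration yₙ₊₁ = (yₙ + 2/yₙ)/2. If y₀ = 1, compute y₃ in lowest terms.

y₁ = (1 + 2/1)/2 = 3/2.
y₂ = (3/2 + 2/(3/2))/2 = 17/12.
y₃ = (17/12 + 2/(17/12))/2 = 577/408.

577/408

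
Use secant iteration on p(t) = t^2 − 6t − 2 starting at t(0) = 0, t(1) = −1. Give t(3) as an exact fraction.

p(0) = −2, p(−1) = 5. t(2) = (−1) − 5·((−1) − 0)/(5 − (−2)) = −2/7.
p(−1) = 5, p(−2/7) = −10/49. t(3) = (−2/7) − (−10/49)·((−2/7) − (−1))/((−10/49) − 5) = −16/51.

−16/51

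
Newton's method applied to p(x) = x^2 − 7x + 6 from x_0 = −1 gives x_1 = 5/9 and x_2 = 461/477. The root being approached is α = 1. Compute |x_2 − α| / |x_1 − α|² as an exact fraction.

x_1 − α = 5/9 − 1 = −4/9, so |x_1 − α| = 4/9.
x_2 − α = 461/477 − 1 = −16/477, so |x_2 − α| = 16/477.
|x_1 − α|² = 16/81.
Ratio = (16/477) / (16/81) = 9/53.

9/53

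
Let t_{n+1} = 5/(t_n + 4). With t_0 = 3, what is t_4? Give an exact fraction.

t_1 = 5/(3 + 4) = 5/7.
t_2 = 5/(5/7 + 4) = 35/33.
t_3 = 5/(35/33 + 4) = 165/167.
t_4 = 5/(165/167 + 4) = 835/833.

835/833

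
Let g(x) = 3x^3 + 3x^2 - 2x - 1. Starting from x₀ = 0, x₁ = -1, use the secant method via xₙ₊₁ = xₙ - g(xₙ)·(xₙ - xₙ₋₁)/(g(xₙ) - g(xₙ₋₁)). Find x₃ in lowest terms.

g(0) = -1, g(-1) = 1. x₂ = (-1) - 1·((-1) - 0)/(1 - (-1)) = -1/2.
g(-1) = 1, g(-1/2) = 3/8. x₃ = (-1/2) - (3/8)·((-1/2) - (-1))/((3/8) - 1) = -1/5.

-1/5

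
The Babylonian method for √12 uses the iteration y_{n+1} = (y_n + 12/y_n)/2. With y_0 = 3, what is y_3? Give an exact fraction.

y_1 = (3 + 12/3)/2 = 7/2.
y_2 = (7/2 + 12/(7/2))/2 = 97/28.
y_3 = (97/28 + 12/(97/28))/2 = 18817/5432.

18817/5432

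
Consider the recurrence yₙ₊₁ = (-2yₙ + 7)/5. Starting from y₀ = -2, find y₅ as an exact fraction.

y₁ = (-2·(-2) + 7)/5 = 11/5.
y₂ = (-2·(11/5) + 7)/5 = 13/25.
y₃ = (-2·(13/25) + 7)/5 = 149/125.
y₄ = (-2·(149/125) + 7)/5 = 577/625.
y₅ = (-2·(577/625) + 7)/5 = 3221/3125.

3221/3125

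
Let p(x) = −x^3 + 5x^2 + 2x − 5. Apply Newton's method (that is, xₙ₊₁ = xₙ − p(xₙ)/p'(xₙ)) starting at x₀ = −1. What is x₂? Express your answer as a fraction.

p'(x) = −3x^2 + 10x + 2.
p(−1) = −1, p'(−1) = −11, so x₁ = (−1) − (−1)/(−11) = −12/11.
p(−12/11) = 89/1331, p'(−12/11) = −1510/121, so x₂ = (−12/11) − (89/1331)/(−1510/121) = −18031/16610.

−18031/16610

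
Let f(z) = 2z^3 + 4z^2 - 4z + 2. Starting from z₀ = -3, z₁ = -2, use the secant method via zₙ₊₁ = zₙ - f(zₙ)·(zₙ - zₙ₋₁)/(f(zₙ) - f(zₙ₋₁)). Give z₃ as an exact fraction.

-771/263

f(-3) = -4, f(-2) = 10. z₂ = (-2) - 10·((-2) - (-3))/(10 - (-4)) = -19/7.
f(-2) = 10, f(-19/7) = 800/343. z₃ = (-19/7) - (800/343)·((-19/7) - (-2))/((800/343) - 10) = -771/263.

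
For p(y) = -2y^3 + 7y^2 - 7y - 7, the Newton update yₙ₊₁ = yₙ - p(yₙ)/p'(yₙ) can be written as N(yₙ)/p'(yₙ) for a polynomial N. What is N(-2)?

p'(y) = -6y^2 + 14y - 7.
N(y) = y·p'(y) - p(y) = y·(-6y^2 + 14y - 7) - (-2y^3 + 7y^2 - 7y - 7) = -4y^3 + 7y^2 + 7.
N(-2) = 67.

67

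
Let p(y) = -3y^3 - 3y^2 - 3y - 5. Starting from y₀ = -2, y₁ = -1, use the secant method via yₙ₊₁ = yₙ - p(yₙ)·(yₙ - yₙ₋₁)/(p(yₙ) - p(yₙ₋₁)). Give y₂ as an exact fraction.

p(-2) = 13, p(-1) = -2. y₂ = (-1) - (-2)·((-1) - (-2))/((-2) - 13) = -17/15.

-17/15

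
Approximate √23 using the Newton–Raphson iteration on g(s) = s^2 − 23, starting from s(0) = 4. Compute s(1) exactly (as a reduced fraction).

g'(s) = 2s.
g(4) = −7, g'(4) = 8, so s(1) = 4 − (−7)/8 = 39/8.

39/8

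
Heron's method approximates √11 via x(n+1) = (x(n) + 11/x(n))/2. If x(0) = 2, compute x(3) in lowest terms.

x(1) = (2 + 11/2)/2 = 15/4.
x(2) = (15/4 + 11/(15/4))/2 = 401/120.
x(3) = (401/120 + 11/(401/120))/2 = 319201/96240.

319201/96240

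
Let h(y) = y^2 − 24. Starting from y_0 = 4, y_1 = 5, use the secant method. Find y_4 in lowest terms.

h(4) = −8, h(5) = 1. y_2 = 5 − 1·(5 − 4)/(1 − (−8)) = 44/9.
h(5) = 1, h(44/9) = −8/81. y_3 = (44/9) − (−8/81)·((44/9) − 5)/((−8/81) − 1) = 436/89.
h(44/9) = −8/81, h(436/89) = −8/7921. y_4 = (436/89) − (−8/7921)·((436/89) − (44/9))/((−8/7921) − (−8/81)) = 4801/980.

4801/980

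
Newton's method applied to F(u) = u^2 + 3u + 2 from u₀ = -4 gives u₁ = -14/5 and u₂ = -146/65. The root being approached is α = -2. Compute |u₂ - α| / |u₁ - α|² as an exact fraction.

u₁ - α = -14/5 - (-2) = -14/5 + 2 = -4/5, so |u₁ - α| = 4/5.
u₂ - α = -146/65 - (-2) = -146/65 + 2 = -16/65, so |u₂ - α| = 16/65.
|u₁ - α|² = 16/25.
Ratio = (16/65) / (16/25) = 5/13.

5/13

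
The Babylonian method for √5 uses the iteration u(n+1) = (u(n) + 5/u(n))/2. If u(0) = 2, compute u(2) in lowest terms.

161/72

u(1) = (2 + 5/2)/2 = 9/4.
u(2) = (9/4 + 5/(9/4))/2 = 161/72.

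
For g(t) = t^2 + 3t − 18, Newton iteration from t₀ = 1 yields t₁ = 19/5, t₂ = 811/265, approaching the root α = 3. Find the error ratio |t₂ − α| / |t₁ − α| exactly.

4/53

t₁ − α = 19/5 − 3 = 4/5, so |t₁ − α| = 4/5.
t₂ − α = 811/265 − 3 = 16/265, so |t₂ − α| = 16/265.
Ratio = (16/265) / (4/5) = 4/53.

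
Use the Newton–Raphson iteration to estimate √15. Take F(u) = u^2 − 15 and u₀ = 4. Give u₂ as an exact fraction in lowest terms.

F'(u) = 2u.
F(4) = 1, F'(4) = 8, so u₁ = 4 − 1/8 = 31/8.
F(31/8) = 1/64, F'(31/8) = 31/4, so u₂ = (31/8) − (1/64)/(31/4) = 1921/496.

1921/496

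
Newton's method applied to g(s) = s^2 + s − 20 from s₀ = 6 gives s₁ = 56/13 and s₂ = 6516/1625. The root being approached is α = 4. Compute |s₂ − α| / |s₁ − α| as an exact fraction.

4/125

s₁ − α = 56/13 − 4 = 4/13, so |s₁ − α| = 4/13.
s₂ − α = 6516/1625 − 4 = 16/1625, so |s₂ − α| = 16/1625.
Ratio = (16/1625) / (4/13) = 4/125.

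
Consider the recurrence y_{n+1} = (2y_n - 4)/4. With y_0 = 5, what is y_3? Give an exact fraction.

-9/8

y_1 = (2·5 - 4)/4 = 3/2.
y_2 = (2·(3/2) - 4)/4 = -1/4.
y_3 = (2·(-1/4) - 4)/4 = -9/8.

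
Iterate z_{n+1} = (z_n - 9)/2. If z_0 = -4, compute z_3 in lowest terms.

z_1 = ((-4) - 9)/2 = -13/2.
z_2 = ((-13/2) - 9)/2 = -31/4.
z_3 = ((-31/4) - 9)/2 = -67/8.

-67/8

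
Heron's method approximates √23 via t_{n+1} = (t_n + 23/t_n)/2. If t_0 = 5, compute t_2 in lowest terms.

t_1 = (5 + 23/5)/2 = 24/5.
t_2 = (24/5 + 23/(24/5))/2 = 1151/240.

1151/240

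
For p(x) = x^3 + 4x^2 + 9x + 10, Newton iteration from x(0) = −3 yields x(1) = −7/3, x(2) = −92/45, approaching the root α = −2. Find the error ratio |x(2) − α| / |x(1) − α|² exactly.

2/5

x(1) − α = −7/3 − (−2) = −7/3 + 2 = −1/3, so |x(1) − α| = 1/3.
x(2) − α = −92/45 − (−2) = −92/45 + 2 = −2/45, so |x(2) − α| = 2/45.
|x(1) − α|² = 1/9.
Ratio = (2/45) / (1/9) = 2/5.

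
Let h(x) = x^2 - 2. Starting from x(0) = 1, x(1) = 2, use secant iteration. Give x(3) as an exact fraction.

h(1) = -1, h(2) = 2. x(2) = 2 - 2·(2 - 1)/(2 - (-1)) = 4/3.
h(2) = 2, h(4/3) = -2/9. x(3) = (4/3) - (-2/9)·((4/3) - 2)/((-2/9) - 2) = 7/5.

7/5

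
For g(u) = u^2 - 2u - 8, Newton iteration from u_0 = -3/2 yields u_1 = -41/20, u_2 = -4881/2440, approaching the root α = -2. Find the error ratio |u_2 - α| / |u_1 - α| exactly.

u_1 - α = -41/20 - (-2) = -41/20 + 2 = -1/20, so |u_1 - α| = 1/20.
u_2 - α = -4881/2440 - (-2) = -4881/2440 + 2 = -1/2440, so |u_2 - α| = 1/2440.
Ratio = (1/2440) / (1/20) = 1/122.

1/122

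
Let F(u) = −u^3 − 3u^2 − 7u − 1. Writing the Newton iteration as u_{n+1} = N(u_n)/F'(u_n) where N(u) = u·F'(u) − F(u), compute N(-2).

5

F'(u) = −3u^2 − 6u − 7.
N(u) = u·F'(u) − F(u) = u·(−3u^2 − 6u − 7) − (−u^3 − 3u^2 − 7u − 1) = −2u^3 − 3u^2 + 1.
N(-2) = 5.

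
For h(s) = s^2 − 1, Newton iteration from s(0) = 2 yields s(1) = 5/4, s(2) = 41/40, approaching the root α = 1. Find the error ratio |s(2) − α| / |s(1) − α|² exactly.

s(1) − α = 5/4 − 1 = 1/4, so |s(1) − α| = 1/4.
s(2) − α = 41/40 − 1 = 1/40, so |s(2) − α| = 1/40.
|s(1) − α|² = 1/16.
Ratio = (1/40) / (1/16) = 2/5.

2/5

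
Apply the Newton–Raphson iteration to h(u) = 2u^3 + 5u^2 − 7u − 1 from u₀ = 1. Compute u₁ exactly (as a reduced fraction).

h'(u) = 6u^2 + 10u − 7.
h(1) = −1, h'(1) = 9, so u₁ = 1 − (−1)/9 = 10/9.

10/9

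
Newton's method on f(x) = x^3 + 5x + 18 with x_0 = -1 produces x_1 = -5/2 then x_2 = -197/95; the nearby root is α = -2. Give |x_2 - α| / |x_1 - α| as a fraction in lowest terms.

x_1 - α = -5/2 - (-2) = -5/2 + 2 = -1/2, so |x_1 - α| = 1/2.
x_2 - α = -197/95 - (-2) = -197/95 + 2 = -7/95, so |x_2 - α| = 7/95.
Ratio = (7/95) / (1/2) = 14/95.

14/95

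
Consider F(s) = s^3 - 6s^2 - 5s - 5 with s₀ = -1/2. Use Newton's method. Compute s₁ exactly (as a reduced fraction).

13/7

F'(s) = 3s^2 - 12s - 5.
F(-1/2) = -33/8, F'(-1/2) = 7/4, so s₁ = (-1/2) - (-33/8)/(7/4) = 13/7.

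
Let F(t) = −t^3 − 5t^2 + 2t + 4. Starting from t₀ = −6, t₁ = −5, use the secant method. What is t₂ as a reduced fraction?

−88/17

F(−6) = 28, F(−5) = −6. t₂ = (−5) − (−6)·((−5) − (−6))/((−6) − 28) = −88/17.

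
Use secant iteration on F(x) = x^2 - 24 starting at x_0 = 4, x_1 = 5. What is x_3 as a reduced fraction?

436/89

F(4) = -8, F(5) = 1. x_2 = 5 - 1·(5 - 4)/(1 - (-8)) = 44/9.
F(5) = 1, F(44/9) = -8/81. x_3 = (44/9) - (-8/81)·((44/9) - 5)/((-8/81) - 1) = 436/89.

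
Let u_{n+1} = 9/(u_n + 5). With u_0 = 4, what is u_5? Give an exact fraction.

747/532

u_1 = 9/(4 + 5) = 1.
u_2 = 9/(1 + 5) = 3/2.
u_3 = 9/(3/2 + 5) = 18/13.
u_4 = 9/(18/13 + 5) = 117/83.
u_5 = 9/(117/83 + 5) = 747/532.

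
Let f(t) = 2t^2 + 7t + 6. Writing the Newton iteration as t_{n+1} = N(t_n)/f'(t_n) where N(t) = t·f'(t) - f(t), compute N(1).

f'(t) = 4t + 7.
N(t) = t·f'(t) - f(t) = t·(4t + 7) - (2t^2 + 7t + 6) = 2t^2 - 6.
N(1) = -4.

-4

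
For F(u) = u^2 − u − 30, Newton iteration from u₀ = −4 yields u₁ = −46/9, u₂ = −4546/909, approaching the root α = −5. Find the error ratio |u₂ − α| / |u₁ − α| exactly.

1/101

u₁ − α = −46/9 − (−5) = −46/9 + 5 = −1/9, so |u₁ − α| = 1/9.
u₂ − α = −4546/909 − (−5) = −4546/909 + 5 = −1/909, so |u₂ − α| = 1/909.
Ratio = (1/909) / (1/9) = 1/101.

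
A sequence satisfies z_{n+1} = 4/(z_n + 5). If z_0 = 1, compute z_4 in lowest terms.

z_1 = 4/(1 + 5) = 2/3.
z_2 = 4/(2/3 + 5) = 12/17.
z_3 = 4/(12/17 + 5) = 68/97.
z_4 = 4/(68/97 + 5) = 388/553.

388/553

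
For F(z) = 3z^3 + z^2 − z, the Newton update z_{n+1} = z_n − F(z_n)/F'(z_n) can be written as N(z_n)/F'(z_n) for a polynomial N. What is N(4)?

400

F'(z) = 9z^2 + 2z − 1.
N(z) = z·F'(z) − F(z) = z·(9z^2 + 2z − 1) − (3z^3 + z^2 − z) = 6z^3 + z^2.
N(4) = 400.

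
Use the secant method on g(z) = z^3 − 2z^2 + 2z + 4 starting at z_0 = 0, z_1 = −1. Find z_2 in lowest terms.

−4/5

g(0) = 4, g(−1) = −1. z_2 = (−1) − (−1)·((−1) − 0)/((−1) − 4) = −4/5.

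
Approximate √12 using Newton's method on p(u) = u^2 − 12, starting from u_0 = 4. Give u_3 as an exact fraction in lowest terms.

p'(u) = 2u.
p(4) = 4, p'(4) = 8, so u_1 = 4 − 4/8 = 7/2.
p(7/2) = 1/4, p'(7/2) = 7, so u_2 = (7/2) − (1/4)/7 = 97/28.
p(97/28) = 1/784, p'(97/28) = 97/14, so u_3 = (97/28) − (1/784)/(97/14) = 18817/5432.

18817/5432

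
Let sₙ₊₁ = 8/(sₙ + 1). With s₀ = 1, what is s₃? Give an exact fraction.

s₁ = 8/(1 + 1) = 4.
s₂ = 8/(4 + 1) = 8/5.
s₃ = 8/(8/5 + 1) = 40/13.

40/13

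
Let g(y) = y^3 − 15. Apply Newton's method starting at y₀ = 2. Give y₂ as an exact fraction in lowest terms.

42751/17298

g'(y) = 3y^2.
g(2) = −7, g'(2) = 12, so y₁ = 2 − (−7)/12 = 31/12.
g(31/12) = 3871/1728, g'(31/12) = 961/48, so y₂ = (31/12) − (3871/1728)/(961/48) = 42751/17298.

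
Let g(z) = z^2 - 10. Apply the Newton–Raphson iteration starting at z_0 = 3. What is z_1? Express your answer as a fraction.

19/6

g'(z) = 2z.
g(3) = -1, g'(3) = 6, so z_1 = 3 - (-1)/6 = 19/6.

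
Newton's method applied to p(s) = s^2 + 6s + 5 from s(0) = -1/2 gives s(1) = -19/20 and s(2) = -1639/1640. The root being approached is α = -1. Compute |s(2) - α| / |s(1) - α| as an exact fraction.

1/82

s(1) - α = -19/20 - (-1) = -19/20 + 1 = 1/20, so |s(1) - α| = 1/20.
s(2) - α = -1639/1640 - (-1) = -1639/1640 + 1 = 1/1640, so |s(2) - α| = 1/1640.
Ratio = (1/1640) / (1/20) = 1/82.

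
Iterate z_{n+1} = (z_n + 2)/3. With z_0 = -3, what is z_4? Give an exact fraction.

z_1 = ((-3) + 2)/3 = -1/3.
z_2 = ((-1/3) + 2)/3 = 5/9.
z_3 = ((5/9) + 2)/3 = 23/27.
z_4 = ((23/27) + 2)/3 = 77/81.

77/81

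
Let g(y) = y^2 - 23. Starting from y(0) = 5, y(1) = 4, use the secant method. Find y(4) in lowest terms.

16325/3404

g(5) = 2, g(4) = -7. y(2) = 4 - (-7)·(4 - 5)/((-7) - 2) = 43/9.
g(4) = -7, g(43/9) = -14/81. y(3) = (43/9) - (-14/81)·((43/9) - 4)/((-14/81) - (-7)) = 379/79.
g(43/9) = -14/81, g(379/79) = 98/6241. y(4) = (379/79) - (98/6241)·((379/79) - (43/9))/((98/6241) - (-14/81)) = 16325/3404.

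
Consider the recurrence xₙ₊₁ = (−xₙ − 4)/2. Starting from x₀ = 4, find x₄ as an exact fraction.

x₁ = (−4 − 4)/2 = −4.
x₂ = (−(−4) − 4)/2 = 0.
x₃ = (−0 − 4)/2 = −2.
x₄ = (−(−2) − 4)/2 = −1.

−1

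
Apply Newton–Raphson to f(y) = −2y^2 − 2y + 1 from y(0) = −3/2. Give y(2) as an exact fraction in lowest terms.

f'(y) = −4y − 2.
f(−3/2) = −1/2, f'(−3/2) = 4, so y(1) = (−3/2) − (−1/2)/4 = −11/8.
f(−11/8) = −1/32, f'(−11/8) = 7/2, so y(2) = (−11/8) − (−1/32)/(7/2) = −153/112.

−153/112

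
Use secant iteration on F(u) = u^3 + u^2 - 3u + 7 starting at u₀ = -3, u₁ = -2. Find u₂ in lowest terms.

F(-3) = -2, F(-2) = 9. u₂ = (-2) - 9·((-2) - (-3))/(9 - (-2)) = -31/11.

-31/11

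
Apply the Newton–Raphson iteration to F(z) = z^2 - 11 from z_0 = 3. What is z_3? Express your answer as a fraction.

79201/23880

F'(z) = 2z.
F(3) = -2, F'(3) = 6, so z_1 = 3 - (-2)/6 = 10/3.
F(10/3) = 1/9, F'(10/3) = 20/3, so z_2 = (10/3) - (1/9)/(20/3) = 199/60.
F(199/60) = 1/3600, F'(199/60) = 199/30, so z_3 = (199/60) - (1/3600)/(199/30) = 79201/23880.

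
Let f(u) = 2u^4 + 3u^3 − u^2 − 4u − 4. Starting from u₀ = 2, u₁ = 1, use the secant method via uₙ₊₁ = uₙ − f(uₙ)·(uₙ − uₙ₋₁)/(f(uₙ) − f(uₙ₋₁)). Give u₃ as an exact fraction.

f(2) = 40, f(1) = −4. u₂ = 1 − (−4)·(1 − 2)/((−4) − 40) = 12/11.
f(1) = −4, f(12/11) = −41380/14641. u₃ = (12/11) − (−41380/14641)·((12/11) − 1)/((−41380/14641) − (−4)) = 5627/4296.

5627/4296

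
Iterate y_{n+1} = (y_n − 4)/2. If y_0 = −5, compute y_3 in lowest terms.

y_1 = ((−5) − 4)/2 = −9/2.
y_2 = ((−9/2) − 4)/2 = −17/4.
y_3 = ((−17/4) − 4)/2 = −33/8.

−33/8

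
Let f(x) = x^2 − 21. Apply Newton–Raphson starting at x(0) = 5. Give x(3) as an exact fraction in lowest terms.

277727/60605

f'(x) = 2x.
f(5) = 4, f'(5) = 10, so x(1) = 5 − 4/10 = 23/5.
f(23/5) = 4/25, f'(23/5) = 46/5, so x(2) = (23/5) − (4/25)/(46/5) = 527/115.
f(527/115) = 4/13225, f'(527/115) = 1054/115, so x(3) = (527/115) − (4/13225)/(1054/115) = 277727/60605.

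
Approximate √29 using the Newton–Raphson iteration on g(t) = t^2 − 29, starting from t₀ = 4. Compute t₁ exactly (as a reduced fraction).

g'(t) = 2t.
g(4) = −13, g'(4) = 8, so t₁ = 4 − (−13)/8 = 45/8.

45/8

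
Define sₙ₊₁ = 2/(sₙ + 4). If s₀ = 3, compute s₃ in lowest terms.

30/67

s₁ = 2/(3 + 4) = 2/7.
s₂ = 2/(2/7 + 4) = 7/15.
s₃ = 2/(7/15 + 4) = 30/67.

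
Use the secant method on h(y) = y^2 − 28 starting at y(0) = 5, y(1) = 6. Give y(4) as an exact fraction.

9530/1801

h(5) = −3, h(6) = 8. y(2) = 6 − 8·(6 − 5)/(8 − (−3)) = 58/11.
h(6) = 8, h(58/11) = −24/121. y(3) = (58/11) − (−24/121)·((58/11) − 6)/((−24/121) − 8) = 164/31.
h(58/11) = −24/121, h(164/31) = −12/961. y(4) = (164/31) − (−12/961)·((164/31) − (58/11))/((−12/961) − (−24/121)) = 9530/1801.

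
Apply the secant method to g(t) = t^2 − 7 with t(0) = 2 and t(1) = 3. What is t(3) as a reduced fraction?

37/14

g(2) = −3, g(3) = 2. t(2) = 3 − 2·(3 − 2)/(2 − (−3)) = 13/5.
g(3) = 2, g(13/5) = −6/25. t(3) = (13/5) − (−6/25)·((13/5) − 3)/((−6/25) − 2) = 37/14.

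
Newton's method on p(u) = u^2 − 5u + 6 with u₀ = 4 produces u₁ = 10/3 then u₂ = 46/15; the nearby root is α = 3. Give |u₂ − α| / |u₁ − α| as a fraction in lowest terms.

u₁ − α = 10/3 − 3 = 1/3, so |u₁ − α| = 1/3.
u₂ − α = 46/15 − 3 = 1/15, so |u₂ − α| = 1/15.
Ratio = (1/15) / (1/3) = 1/5.

1/5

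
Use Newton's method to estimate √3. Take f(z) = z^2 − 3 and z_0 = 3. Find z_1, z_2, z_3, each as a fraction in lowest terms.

f'(z) = 2z.
f(3) = 6, f'(3) = 6, so z_1 = 3 − 6/6 = 2.
f(2) = 1, f'(2) = 4, so z_2 = 2 − 1/4 = 7/4.
f(7/4) = 1/16, f'(7/4) = 7/2, so z_3 = (7/4) − (1/16)/(7/2) = 97/56.

z_1 = 2, z_2 = 7/4, z_3 = 97/56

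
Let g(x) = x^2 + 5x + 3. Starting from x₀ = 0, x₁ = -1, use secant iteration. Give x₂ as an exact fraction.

g(0) = 3, g(-1) = -1. x₂ = (-1) - (-1)·((-1) - 0)/((-1) - 3) = -3/4.

-3/4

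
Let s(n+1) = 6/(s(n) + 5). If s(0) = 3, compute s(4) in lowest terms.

s(1) = 6/(3 + 5) = 3/4.
s(2) = 6/(3/4 + 5) = 24/23.
s(3) = 6/(24/23 + 5) = 138/139.
s(4) = 6/(138/139 + 5) = 834/833.

834/833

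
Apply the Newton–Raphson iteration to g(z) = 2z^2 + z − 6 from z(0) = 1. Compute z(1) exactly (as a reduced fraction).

g'(z) = 4z + 1.
g(1) = −3, g'(1) = 5, so z(1) = 1 − (−3)/5 = 8/5.

8/5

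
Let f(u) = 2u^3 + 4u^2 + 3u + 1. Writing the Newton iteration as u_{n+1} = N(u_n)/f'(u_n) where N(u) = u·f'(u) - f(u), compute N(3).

f'(u) = 6u^2 + 8u + 3.
N(u) = u·f'(u) - f(u) = u·(6u^2 + 8u + 3) - (2u^3 + 4u^2 + 3u + 1) = 4u^3 + 4u^2 - 1.
N(3) = 143.

143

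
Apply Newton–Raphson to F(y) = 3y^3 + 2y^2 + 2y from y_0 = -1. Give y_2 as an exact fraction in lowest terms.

F'(y) = 9y^2 + 4y + 2.
F(-1) = -3, F'(-1) = 7, so y_1 = (-1) - (-3)/7 = -4/7.
F(-4/7) = -360/343, F'(-4/7) = 130/49, so y_2 = (-4/7) - (-360/343)/(130/49) = -16/91.

-16/91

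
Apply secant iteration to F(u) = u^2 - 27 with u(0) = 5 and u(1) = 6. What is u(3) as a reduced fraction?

F(5) = -2, F(6) = 9. u(2) = 6 - 9·(6 - 5)/(9 - (-2)) = 57/11.
F(6) = 9, F(57/11) = -18/121. u(3) = (57/11) - (-18/121)·((57/11) - 6)/((-18/121) - 9) = 213/41.

213/41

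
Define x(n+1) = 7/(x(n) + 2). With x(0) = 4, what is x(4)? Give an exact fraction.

560/293

x(1) = 7/(4 + 2) = 7/6.
x(2) = 7/(7/6 + 2) = 42/19.
x(3) = 7/(42/19 + 2) = 133/80.
x(4) = 7/(133/80 + 2) = 560/293.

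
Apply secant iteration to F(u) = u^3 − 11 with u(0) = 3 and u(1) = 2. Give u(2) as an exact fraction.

F(3) = 16, F(2) = −3. u(2) = 2 − (−3)·(2 − 3)/((−3) − 16) = 41/19.

41/19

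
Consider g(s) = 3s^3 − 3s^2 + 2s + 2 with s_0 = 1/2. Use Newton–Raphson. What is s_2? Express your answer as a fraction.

g'(s) = 9s^2 − 6s + 2.
g(1/2) = 21/8, g'(1/2) = 5/4, so s_1 = (1/2) − (21/8)/(5/4) = −8/5.
g(−8/5) = −2646/125, g'(−8/5) = 866/25, so s_2 = (−8/5) − (−2646/125)/(866/25) = −2141/2165.

−2141/2165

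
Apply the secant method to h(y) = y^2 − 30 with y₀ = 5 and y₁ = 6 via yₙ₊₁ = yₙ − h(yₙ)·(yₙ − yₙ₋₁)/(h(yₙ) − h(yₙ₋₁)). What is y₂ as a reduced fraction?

60/11

h(5) = −5, h(6) = 6. y₂ = 6 − 6·(6 − 5)/(6 − (−5)) = 60/11.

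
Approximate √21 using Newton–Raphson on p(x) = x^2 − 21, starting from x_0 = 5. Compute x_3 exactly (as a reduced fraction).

277727/60605

p'(x) = 2x.
p(5) = 4, p'(5) = 10, so x_1 = 5 − 4/10 = 23/5.
p(23/5) = 4/25, p'(23/5) = 46/5, so x_2 = (23/5) − (4/25)/(46/5) = 527/115.
p(527/115) = 4/13225, p'(527/115) = 1054/115, so x_3 = (527/115) − (4/13225)/(1054/115) = 277727/60605.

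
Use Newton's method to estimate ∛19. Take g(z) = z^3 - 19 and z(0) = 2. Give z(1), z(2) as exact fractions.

z(1) = 35/12, z(2) = 59291/22050

g'(z) = 3z^2.
g(2) = -11, g'(2) = 12, so z(1) = 2 - (-11)/12 = 35/12.
g(35/12) = 10043/1728, g'(35/12) = 1225/48, so z(2) = (35/12) - (10043/1728)/(1225/48) = 59291/22050.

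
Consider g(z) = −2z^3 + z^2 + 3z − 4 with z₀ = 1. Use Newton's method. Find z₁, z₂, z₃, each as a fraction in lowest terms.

g'(z) = −6z^2 + 2z + 3.
g(1) = −2, g'(1) = −1, so z₁ = 1 − (−2)/(−1) = −1.
g(−1) = −4, g'(−1) = −5, so z₂ = (−1) − (−4)/(−5) = −9/5.
g(−9/5) = 688/125, g'(−9/5) = −501/25, so z₃ = (−9/5) − (688/125)/(−501/25) = −3821/2505.

z₁ = −1, z₂ = −9/5, z₃ = −3821/2505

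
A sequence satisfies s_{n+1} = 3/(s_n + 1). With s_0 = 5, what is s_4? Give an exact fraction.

3/2

s_1 = 3/(5 + 1) = 1/2.
s_2 = 3/(1/2 + 1) = 2.
s_3 = 3/(2 + 1) = 1.
s_4 = 3/(1 + 1) = 3/2.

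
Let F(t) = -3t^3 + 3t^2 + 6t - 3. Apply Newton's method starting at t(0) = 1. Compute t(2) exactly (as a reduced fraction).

F'(t) = -9t^2 + 6t + 6.
F(1) = 3, F'(1) = 3, so t(1) = 1 - 3/3 = 0.
F(0) = -3, F'(0) = 6, so t(2) = 0 - (-3)/6 = 1/2.

1/2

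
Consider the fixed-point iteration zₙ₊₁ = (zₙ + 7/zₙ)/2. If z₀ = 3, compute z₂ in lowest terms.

127/48

z₁ = (3 + 7/3)/2 = 8/3.
z₂ = (8/3 + 7/(8/3))/2 = 127/48.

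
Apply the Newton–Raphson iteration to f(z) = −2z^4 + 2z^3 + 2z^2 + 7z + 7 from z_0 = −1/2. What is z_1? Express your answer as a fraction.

−59/60

f'(z) = −8z^3 + 6z^2 + 4z + 7.
f(−1/2) = 29/8, f'(−1/2) = 15/2, so z_1 = (−1/2) − (29/8)/(15/2) = −59/60.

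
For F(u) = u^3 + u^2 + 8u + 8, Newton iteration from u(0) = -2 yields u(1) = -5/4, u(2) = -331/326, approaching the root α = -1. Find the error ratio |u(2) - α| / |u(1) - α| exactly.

10/163

u(1) - α = -5/4 - (-1) = -5/4 + 1 = -1/4, so |u(1) - α| = 1/4.
u(2) - α = -331/326 - (-1) = -331/326 + 1 = -5/326, so |u(2) - α| = 5/326.
Ratio = (5/326) / (1/4) = 10/163.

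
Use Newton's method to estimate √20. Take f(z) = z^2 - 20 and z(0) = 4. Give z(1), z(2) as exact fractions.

f'(z) = 2z.
f(4) = -4, f'(4) = 8, so z(1) = 4 - (-4)/8 = 9/2.
f(9/2) = 1/4, f'(9/2) = 9, so z(2) = (9/2) - (1/4)/9 = 161/36.

z(1) = 9/2, z(2) = 161/36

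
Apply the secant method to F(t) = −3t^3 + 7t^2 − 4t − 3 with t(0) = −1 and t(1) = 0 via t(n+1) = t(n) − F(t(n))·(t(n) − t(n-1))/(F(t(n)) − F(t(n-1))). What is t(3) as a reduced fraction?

−588/1105

F(−1) = 11, F(0) = −3. t(2) = 0 − (−3)·(0 − (−1))/((−3) − 11) = −3/14.
F(0) = −3, F(−3/14) = −4917/2744. t(3) = (−3/14) − (−4917/2744)·((−3/14) − 0)/((−4917/2744) − (−3)) = −588/1105.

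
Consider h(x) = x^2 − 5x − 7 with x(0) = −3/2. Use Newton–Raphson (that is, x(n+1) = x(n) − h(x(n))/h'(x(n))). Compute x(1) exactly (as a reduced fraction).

h'(x) = 2x − 5.
h(−3/2) = 11/4, h'(−3/2) = −8, so x(1) = (−3/2) − (11/4)/(−8) = −37/32.

−37/32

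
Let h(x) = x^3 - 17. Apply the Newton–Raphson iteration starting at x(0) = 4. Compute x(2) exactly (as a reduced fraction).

h'(x) = 3x^2.
h(4) = 47, h'(4) = 48, so x(1) = 4 - 47/48 = 145/48.
h(145/48) = 1168561/110592, h'(145/48) = 21025/768, so x(2) = (145/48) - (1168561/110592)/(21025/768) = 3988657/1513800.

3988657/1513800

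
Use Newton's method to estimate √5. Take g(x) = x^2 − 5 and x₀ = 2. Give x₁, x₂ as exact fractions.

x₁ = 9/4, x₂ = 161/72

g'(x) = 2x.
g(2) = −1, g'(2) = 4, so x₁ = 2 − (−1)/4 = 9/4.
g(9/4) = 1/16, g'(9/4) = 9/2, so x₂ = (9/4) − (1/16)/(9/2) = 161/72.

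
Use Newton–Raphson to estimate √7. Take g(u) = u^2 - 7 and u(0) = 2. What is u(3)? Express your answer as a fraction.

g'(u) = 2u.
g(2) = -3, g'(2) = 4, so u(1) = 2 - (-3)/4 = 11/4.
g(11/4) = 9/16, g'(11/4) = 11/2, so u(2) = (11/4) - (9/16)/(11/2) = 233/88.
g(233/88) = 81/7744, g'(233/88) = 233/44, so u(3) = (233/88) - (81/7744)/(233/44) = 108497/41008.

108497/41008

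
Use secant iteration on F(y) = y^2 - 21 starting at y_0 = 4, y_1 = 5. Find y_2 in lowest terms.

41/9

F(4) = -5, F(5) = 4. y_2 = 5 - 4·(5 - 4)/(4 - (-5)) = 41/9.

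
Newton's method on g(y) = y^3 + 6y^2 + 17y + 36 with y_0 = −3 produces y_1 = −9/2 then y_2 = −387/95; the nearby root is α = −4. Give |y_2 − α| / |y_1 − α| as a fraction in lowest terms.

14/95

y_1 − α = −9/2 − (−4) = −9/2 + 4 = −1/2, so |y_1 − α| = 1/2.
y_2 − α = −387/95 − (−4) = −387/95 + 4 = −7/95, so |y_2 − α| = 7/95.
Ratio = (7/95) / (1/2) = 14/95.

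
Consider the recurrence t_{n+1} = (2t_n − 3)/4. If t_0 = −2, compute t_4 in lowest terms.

t_1 = (2·(−2) − 3)/4 = −7/4.
t_2 = (2·(−7/4) − 3)/4 = −13/8.
t_3 = (2·(−13/8) − 3)/4 = −25/16.
t_4 = (2·(−25/16) − 3)/4 = −49/32.

−49/32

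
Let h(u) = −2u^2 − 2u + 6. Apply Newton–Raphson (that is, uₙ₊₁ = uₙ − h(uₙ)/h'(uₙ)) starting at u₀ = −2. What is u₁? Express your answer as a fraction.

h'(u) = −4u − 2.
h(−2) = 2, h'(−2) = 6, so u₁ = (−2) − 2/6 = −7/3.

−7/3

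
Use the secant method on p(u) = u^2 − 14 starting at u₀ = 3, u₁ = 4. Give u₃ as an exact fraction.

p(3) = −5, p(4) = 2. u₂ = 4 − 2·(4 − 3)/(2 − (−5)) = 26/7.
p(4) = 2, p(26/7) = −10/49. u₃ = (26/7) − (−10/49)·((26/7) − 4)/((−10/49) − 2) = 101/27.

101/27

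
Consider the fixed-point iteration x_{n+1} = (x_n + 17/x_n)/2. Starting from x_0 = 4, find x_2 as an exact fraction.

x_1 = (4 + 17/4)/2 = 33/8.
x_2 = (33/8 + 17/(33/8))/2 = 2177/528.

2177/528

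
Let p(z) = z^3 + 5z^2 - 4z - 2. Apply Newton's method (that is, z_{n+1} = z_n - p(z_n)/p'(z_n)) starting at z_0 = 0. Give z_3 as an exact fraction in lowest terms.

-569/1606

p'(z) = 3z^2 + 10z - 4.
p(0) = -2, p'(0) = -4, so z_1 = 0 - (-2)/(-4) = -1/2.
p(-1/2) = 9/8, p'(-1/2) = -33/4, so z_2 = (-1/2) - (9/8)/(-33/4) = -4/11.
p(-4/11) = 90/1331, p'(-4/11) = -876/121, so z_3 = (-4/11) - (90/1331)/(-876/121) = -569/1606.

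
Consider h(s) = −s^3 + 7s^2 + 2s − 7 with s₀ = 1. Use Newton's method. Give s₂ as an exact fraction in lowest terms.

25027/27170

h'(s) = −3s^2 + 14s + 2.
h(1) = 1, h'(1) = 13, so s₁ = 1 − 1/13 = 12/13.
h(12/13) = 53/2197, h'(12/13) = 2090/169, so s₂ = (12/13) − (53/2197)/(2090/169) = 25027/27170.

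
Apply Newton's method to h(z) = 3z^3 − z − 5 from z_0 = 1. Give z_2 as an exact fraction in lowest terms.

5273/4100

h'(z) = 9z^2 − 1.
h(1) = −3, h'(1) = 8, so z_1 = 1 − (−3)/8 = 11/8.
h(11/8) = 729/512, h'(11/8) = 1025/64, so z_2 = (11/8) − (729/512)/(1025/64) = 5273/4100.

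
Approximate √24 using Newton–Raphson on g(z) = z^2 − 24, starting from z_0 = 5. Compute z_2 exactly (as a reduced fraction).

4801/980

g'(z) = 2z.
g(5) = 1, g'(5) = 10, so z_1 = 5 − 1/10 = 49/10.
g(49/10) = 1/100, g'(49/10) = 49/5, so z_2 = (49/10) − (1/100)/(49/5) = 4801/980.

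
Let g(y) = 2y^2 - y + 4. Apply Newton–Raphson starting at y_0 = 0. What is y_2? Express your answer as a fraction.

g'(y) = 4y - 1.
g(0) = 4, g'(0) = -1, so y_1 = 0 - 4/(-1) = 4.
g(4) = 32, g'(4) = 15, so y_2 = 4 - 32/15 = 28/15.

28/15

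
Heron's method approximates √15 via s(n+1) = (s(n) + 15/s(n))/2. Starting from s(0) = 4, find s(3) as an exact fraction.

s(1) = (4 + 15/4)/2 = 31/8.
s(2) = (31/8 + 15/(31/8))/2 = 1921/496.
s(3) = (1921/496 + 15/(1921/496))/2 = 7380481/1905632.

7380481/1905632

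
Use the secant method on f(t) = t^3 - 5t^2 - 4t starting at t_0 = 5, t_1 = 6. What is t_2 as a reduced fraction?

f(5) = -20, f(6) = 12. t_2 = 6 - 12·(6 - 5)/(12 - (-20)) = 45/8.

45/8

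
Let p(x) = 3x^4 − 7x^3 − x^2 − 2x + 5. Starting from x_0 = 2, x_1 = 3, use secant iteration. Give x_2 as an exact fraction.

p(2) = −11, p(3) = 44. x_2 = 3 − 44·(3 − 2)/(44 − (−11)) = 11/5.

11/5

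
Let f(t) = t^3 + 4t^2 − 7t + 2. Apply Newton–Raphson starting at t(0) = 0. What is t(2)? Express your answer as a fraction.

f'(t) = 3t^2 + 8t − 7.
f(0) = 2, f'(0) = −7, so t(1) = 0 − 2/(−7) = 2/7.
f(2/7) = 120/343, f'(2/7) = −219/49, so t(2) = (2/7) − (120/343)/(−219/49) = 186/511.

186/511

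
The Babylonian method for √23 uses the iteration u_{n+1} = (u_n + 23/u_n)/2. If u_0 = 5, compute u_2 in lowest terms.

u_1 = (5 + 23/5)/2 = 24/5.
u_2 = (24/5 + 23/(24/5))/2 = 1151/240.

1151/240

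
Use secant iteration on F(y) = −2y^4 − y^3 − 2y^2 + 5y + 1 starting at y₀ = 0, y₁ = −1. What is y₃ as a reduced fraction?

−51/307

F(0) = 1, F(−1) = −7. y₂ = (−1) − (−7)·((−1) − 0)/((−7) − 1) = −1/8.
F(−1) = −7, F(−1/8) = 707/2048. y₃ = (−1/8) − (707/2048)·((−1/8) − (−1))/((707/2048) − (−7)) = −51/307.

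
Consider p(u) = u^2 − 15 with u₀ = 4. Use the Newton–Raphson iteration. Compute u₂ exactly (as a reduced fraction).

1921/496

p'(u) = 2u.
p(4) = 1, p'(4) = 8, so u₁ = 4 − 1/8 = 31/8.
p(31/8) = 1/64, p'(31/8) = 31/4, so u₂ = (31/8) − (1/64)/(31/4) = 1921/496.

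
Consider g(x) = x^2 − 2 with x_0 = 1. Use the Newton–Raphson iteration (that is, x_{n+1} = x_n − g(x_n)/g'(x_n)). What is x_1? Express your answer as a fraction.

g'(x) = 2x.
g(1) = −1, g'(1) = 2, so x_1 = 1 − (−1)/2 = 3/2.

3/2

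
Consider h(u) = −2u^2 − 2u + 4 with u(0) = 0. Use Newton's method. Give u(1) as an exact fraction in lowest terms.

2

h'(u) = −4u − 2.
h(0) = 4, h'(0) = −2, so u(1) = 0 − 4/(−2) = 2.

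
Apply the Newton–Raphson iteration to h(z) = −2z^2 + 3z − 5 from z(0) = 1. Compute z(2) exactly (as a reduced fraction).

−13/15

h'(z) = −4z + 3.
h(1) = −4, h'(1) = −1, so z(1) = 1 − (−4)/(−1) = −3.
h(−3) = −32, h'(−3) = 15, so z(2) = (−3) − (−32)/15 = −13/15.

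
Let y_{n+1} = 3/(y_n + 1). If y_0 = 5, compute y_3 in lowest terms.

y_1 = 3/(5 + 1) = 1/2.
y_2 = 3/(1/2 + 1) = 2.
y_3 = 3/(2 + 1) = 1.

1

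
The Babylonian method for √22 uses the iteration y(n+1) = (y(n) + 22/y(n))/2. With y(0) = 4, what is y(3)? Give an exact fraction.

1016657/216752

y(1) = (4 + 22/4)/2 = 19/4.
y(2) = (19/4 + 22/(19/4))/2 = 713/152.
y(3) = (713/152 + 22/(713/152))/2 = 1016657/216752.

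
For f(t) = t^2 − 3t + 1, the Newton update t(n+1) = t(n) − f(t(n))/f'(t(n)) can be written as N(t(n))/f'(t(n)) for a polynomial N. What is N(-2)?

f'(t) = 2t − 3.
N(t) = t·f'(t) − f(t) = t·(2t − 3) − (t^2 − 3t + 1) = t^2 − 1.
N(-2) = 3.

3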